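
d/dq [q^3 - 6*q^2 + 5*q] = 3*q^2 - 12*q + 5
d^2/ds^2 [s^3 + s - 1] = 6*s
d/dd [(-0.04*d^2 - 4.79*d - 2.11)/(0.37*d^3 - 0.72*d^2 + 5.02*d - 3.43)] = (0.0148*d^4 + 3.5446*d^3 - 1.3075*d^2 - 2.764*d + 27.0219)/(0.1369*d^6 - 0.5328*d^5 + 4.2332*d^4 - 9.767*d^3 + 30.1396*d^2 - 34.4372*d + 11.7649)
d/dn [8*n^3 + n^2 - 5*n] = 24*n^2 + 2*n - 5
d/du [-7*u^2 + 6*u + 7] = 6 - 14*u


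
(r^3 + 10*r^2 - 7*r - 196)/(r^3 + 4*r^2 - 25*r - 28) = (r + 7)/(r + 1)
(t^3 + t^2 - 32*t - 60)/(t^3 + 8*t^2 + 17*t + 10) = (t - 6)/(t + 1)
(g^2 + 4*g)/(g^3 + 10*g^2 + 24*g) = 1/(g + 6)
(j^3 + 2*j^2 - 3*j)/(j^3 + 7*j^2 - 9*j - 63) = j*(j - 1)/(j^2 + 4*j - 21)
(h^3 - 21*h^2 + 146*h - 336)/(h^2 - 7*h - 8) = (h^2 - 13*h + 42)/(h + 1)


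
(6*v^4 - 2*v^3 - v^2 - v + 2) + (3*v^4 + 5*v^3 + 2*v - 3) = 9*v^4 + 3*v^3 - v^2 + v - 1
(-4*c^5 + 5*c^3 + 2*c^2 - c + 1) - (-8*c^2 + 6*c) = -4*c^5 + 5*c^3 + 10*c^2 - 7*c + 1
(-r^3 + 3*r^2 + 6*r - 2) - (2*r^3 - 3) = -3*r^3 + 3*r^2 + 6*r + 1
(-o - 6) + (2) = -o - 4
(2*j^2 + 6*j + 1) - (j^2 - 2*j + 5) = j^2 + 8*j - 4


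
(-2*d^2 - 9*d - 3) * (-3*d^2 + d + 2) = 6*d^4 + 25*d^3 - 4*d^2 - 21*d - 6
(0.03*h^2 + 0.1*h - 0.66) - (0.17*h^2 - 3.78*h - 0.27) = -0.14*h^2 + 3.88*h - 0.39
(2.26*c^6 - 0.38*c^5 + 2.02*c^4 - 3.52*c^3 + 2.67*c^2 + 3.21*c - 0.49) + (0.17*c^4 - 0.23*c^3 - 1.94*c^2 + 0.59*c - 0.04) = 2.26*c^6 - 0.38*c^5 + 2.19*c^4 - 3.75*c^3 + 0.73*c^2 + 3.8*c - 0.53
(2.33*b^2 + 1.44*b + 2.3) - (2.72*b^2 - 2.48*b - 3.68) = -0.39*b^2 + 3.92*b + 5.98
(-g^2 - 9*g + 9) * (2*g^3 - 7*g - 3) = -2*g^5 - 18*g^4 + 25*g^3 + 66*g^2 - 36*g - 27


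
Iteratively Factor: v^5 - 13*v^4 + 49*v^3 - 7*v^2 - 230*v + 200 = (v - 5)*(v^4 - 8*v^3 + 9*v^2 + 38*v - 40) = (v - 5)*(v - 1)*(v^3 - 7*v^2 + 2*v + 40) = (v - 5)*(v - 4)*(v - 1)*(v^2 - 3*v - 10) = (v - 5)*(v - 4)*(v - 1)*(v + 2)*(v - 5)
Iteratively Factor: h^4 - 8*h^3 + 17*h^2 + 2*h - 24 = (h - 4)*(h^3 - 4*h^2 + h + 6) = (h - 4)*(h - 2)*(h^2 - 2*h - 3) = (h - 4)*(h - 2)*(h + 1)*(h - 3)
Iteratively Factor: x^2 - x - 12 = (x + 3)*(x - 4)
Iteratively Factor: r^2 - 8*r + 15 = (r - 5)*(r - 3)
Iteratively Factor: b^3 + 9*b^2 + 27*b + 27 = (b + 3)*(b^2 + 6*b + 9) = (b + 3)^2*(b + 3)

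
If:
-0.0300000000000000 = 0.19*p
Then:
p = -0.16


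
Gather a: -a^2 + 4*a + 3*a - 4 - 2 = -a^2 + 7*a - 6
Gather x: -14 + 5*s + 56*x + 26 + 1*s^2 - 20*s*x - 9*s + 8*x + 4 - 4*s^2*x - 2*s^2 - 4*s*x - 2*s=-s^2 - 6*s + x*(-4*s^2 - 24*s + 64) + 16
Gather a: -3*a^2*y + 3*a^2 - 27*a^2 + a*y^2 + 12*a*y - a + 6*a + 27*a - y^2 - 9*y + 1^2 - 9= a^2*(-3*y - 24) + a*(y^2 + 12*y + 32) - y^2 - 9*y - 8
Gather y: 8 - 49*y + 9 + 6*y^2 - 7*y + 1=6*y^2 - 56*y + 18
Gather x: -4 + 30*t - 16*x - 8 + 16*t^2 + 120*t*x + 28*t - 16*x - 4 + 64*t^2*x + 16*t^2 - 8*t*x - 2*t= 32*t^2 + 56*t + x*(64*t^2 + 112*t - 32) - 16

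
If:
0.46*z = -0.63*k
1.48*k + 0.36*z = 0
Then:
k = 0.00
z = 0.00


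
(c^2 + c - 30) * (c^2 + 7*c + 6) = c^4 + 8*c^3 - 17*c^2 - 204*c - 180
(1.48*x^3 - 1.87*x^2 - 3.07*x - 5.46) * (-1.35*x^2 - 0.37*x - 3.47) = -1.998*x^5 + 1.9769*x^4 - 0.2992*x^3 + 14.9958*x^2 + 12.6731*x + 18.9462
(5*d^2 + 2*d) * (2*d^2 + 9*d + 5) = 10*d^4 + 49*d^3 + 43*d^2 + 10*d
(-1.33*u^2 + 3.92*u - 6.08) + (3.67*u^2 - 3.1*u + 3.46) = 2.34*u^2 + 0.82*u - 2.62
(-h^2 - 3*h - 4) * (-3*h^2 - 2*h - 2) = 3*h^4 + 11*h^3 + 20*h^2 + 14*h + 8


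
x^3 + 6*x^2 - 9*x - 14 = (x - 2)*(x + 1)*(x + 7)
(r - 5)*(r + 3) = r^2 - 2*r - 15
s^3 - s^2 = s^2*(s - 1)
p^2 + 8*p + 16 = (p + 4)^2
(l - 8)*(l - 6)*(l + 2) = l^3 - 12*l^2 + 20*l + 96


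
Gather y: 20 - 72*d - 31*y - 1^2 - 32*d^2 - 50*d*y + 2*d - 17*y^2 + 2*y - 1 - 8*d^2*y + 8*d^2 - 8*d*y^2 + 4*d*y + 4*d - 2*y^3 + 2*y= -24*d^2 - 66*d - 2*y^3 + y^2*(-8*d - 17) + y*(-8*d^2 - 46*d - 27) + 18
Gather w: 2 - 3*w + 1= 3 - 3*w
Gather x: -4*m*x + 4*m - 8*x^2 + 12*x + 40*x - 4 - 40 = 4*m - 8*x^2 + x*(52 - 4*m) - 44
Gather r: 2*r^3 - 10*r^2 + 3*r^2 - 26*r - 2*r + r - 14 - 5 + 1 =2*r^3 - 7*r^2 - 27*r - 18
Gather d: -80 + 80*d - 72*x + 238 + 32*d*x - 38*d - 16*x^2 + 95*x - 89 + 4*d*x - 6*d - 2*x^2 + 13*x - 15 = d*(36*x + 36) - 18*x^2 + 36*x + 54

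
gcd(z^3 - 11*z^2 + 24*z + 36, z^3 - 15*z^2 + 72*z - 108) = z^2 - 12*z + 36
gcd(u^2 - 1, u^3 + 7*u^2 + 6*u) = u + 1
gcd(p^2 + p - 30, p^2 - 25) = p - 5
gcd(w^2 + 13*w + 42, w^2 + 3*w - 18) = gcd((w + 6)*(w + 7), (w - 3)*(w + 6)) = w + 6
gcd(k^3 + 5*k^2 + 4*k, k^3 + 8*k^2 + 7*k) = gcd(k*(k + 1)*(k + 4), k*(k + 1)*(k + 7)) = k^2 + k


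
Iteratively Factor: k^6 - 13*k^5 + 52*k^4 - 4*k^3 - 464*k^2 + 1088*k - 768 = (k - 4)*(k^5 - 9*k^4 + 16*k^3 + 60*k^2 - 224*k + 192) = (k - 4)*(k - 2)*(k^4 - 7*k^3 + 2*k^2 + 64*k - 96) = (k - 4)^2*(k - 2)*(k^3 - 3*k^2 - 10*k + 24) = (k - 4)^3*(k - 2)*(k^2 + k - 6) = (k - 4)^3*(k - 2)*(k + 3)*(k - 2)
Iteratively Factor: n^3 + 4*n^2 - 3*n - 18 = (n - 2)*(n^2 + 6*n + 9) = (n - 2)*(n + 3)*(n + 3)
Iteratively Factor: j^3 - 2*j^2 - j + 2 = (j - 2)*(j^2 - 1) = (j - 2)*(j + 1)*(j - 1)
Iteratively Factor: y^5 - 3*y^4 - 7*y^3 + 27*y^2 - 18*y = (y)*(y^4 - 3*y^3 - 7*y^2 + 27*y - 18) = y*(y - 2)*(y^3 - y^2 - 9*y + 9) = y*(y - 2)*(y + 3)*(y^2 - 4*y + 3) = y*(y - 2)*(y - 1)*(y + 3)*(y - 3)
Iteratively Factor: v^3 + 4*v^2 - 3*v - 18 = (v - 2)*(v^2 + 6*v + 9) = (v - 2)*(v + 3)*(v + 3)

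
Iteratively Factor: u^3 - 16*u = (u - 4)*(u^2 + 4*u) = (u - 4)*(u + 4)*(u)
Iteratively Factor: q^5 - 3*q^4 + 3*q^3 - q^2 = (q - 1)*(q^4 - 2*q^3 + q^2) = (q - 1)^2*(q^3 - q^2) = q*(q - 1)^2*(q^2 - q) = q^2*(q - 1)^2*(q - 1)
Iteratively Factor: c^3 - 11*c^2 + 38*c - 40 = (c - 2)*(c^2 - 9*c + 20) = (c - 5)*(c - 2)*(c - 4)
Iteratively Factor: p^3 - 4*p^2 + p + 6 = (p + 1)*(p^2 - 5*p + 6) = (p - 2)*(p + 1)*(p - 3)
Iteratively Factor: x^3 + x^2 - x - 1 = (x - 1)*(x^2 + 2*x + 1) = (x - 1)*(x + 1)*(x + 1)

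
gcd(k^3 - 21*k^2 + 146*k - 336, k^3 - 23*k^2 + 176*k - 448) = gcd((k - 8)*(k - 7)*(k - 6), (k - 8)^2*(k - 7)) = k^2 - 15*k + 56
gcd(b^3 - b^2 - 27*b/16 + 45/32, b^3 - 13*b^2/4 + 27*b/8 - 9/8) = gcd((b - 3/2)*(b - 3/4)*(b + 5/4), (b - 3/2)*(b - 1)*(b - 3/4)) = b^2 - 9*b/4 + 9/8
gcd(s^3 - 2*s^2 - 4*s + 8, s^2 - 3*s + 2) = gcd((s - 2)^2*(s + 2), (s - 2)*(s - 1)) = s - 2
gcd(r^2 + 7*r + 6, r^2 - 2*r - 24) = 1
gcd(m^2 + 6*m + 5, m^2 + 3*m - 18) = 1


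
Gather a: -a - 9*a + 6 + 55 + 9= 70 - 10*a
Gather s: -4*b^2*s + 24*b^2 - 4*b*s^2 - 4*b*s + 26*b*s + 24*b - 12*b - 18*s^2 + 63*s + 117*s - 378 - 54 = 24*b^2 + 12*b + s^2*(-4*b - 18) + s*(-4*b^2 + 22*b + 180) - 432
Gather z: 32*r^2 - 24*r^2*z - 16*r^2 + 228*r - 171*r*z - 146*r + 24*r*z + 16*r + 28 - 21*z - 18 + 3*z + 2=16*r^2 + 98*r + z*(-24*r^2 - 147*r - 18) + 12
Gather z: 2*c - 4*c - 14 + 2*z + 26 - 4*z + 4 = -2*c - 2*z + 16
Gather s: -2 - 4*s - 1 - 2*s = -6*s - 3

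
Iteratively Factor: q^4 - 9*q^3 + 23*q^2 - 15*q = (q - 1)*(q^3 - 8*q^2 + 15*q) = (q - 3)*(q - 1)*(q^2 - 5*q) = q*(q - 3)*(q - 1)*(q - 5)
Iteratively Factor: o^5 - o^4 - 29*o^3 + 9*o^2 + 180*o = (o + 4)*(o^4 - 5*o^3 - 9*o^2 + 45*o) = (o - 5)*(o + 4)*(o^3 - 9*o) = o*(o - 5)*(o + 4)*(o^2 - 9) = o*(o - 5)*(o + 3)*(o + 4)*(o - 3)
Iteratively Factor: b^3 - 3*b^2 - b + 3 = (b - 1)*(b^2 - 2*b - 3) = (b - 1)*(b + 1)*(b - 3)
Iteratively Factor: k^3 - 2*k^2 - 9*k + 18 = (k - 3)*(k^2 + k - 6) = (k - 3)*(k + 3)*(k - 2)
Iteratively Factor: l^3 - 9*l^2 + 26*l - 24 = (l - 4)*(l^2 - 5*l + 6) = (l - 4)*(l - 2)*(l - 3)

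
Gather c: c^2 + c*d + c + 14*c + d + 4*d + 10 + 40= c^2 + c*(d + 15) + 5*d + 50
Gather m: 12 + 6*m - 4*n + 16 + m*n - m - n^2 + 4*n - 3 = m*(n + 5) - n^2 + 25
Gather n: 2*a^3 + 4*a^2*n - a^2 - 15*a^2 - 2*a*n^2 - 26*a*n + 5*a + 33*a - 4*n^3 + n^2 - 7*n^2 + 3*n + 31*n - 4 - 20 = 2*a^3 - 16*a^2 + 38*a - 4*n^3 + n^2*(-2*a - 6) + n*(4*a^2 - 26*a + 34) - 24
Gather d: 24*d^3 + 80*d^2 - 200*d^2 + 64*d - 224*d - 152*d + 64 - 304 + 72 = 24*d^3 - 120*d^2 - 312*d - 168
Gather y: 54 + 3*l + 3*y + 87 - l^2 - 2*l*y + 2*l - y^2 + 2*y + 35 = -l^2 + 5*l - y^2 + y*(5 - 2*l) + 176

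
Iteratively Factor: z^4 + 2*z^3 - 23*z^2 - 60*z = (z + 3)*(z^3 - z^2 - 20*z) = (z + 3)*(z + 4)*(z^2 - 5*z) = z*(z + 3)*(z + 4)*(z - 5)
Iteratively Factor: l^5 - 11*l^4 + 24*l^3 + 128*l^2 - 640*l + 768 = (l - 3)*(l^4 - 8*l^3 + 128*l - 256) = (l - 4)*(l - 3)*(l^3 - 4*l^2 - 16*l + 64) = (l - 4)^2*(l - 3)*(l^2 - 16) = (l - 4)^3*(l - 3)*(l + 4)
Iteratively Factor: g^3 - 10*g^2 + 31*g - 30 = (g - 5)*(g^2 - 5*g + 6) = (g - 5)*(g - 3)*(g - 2)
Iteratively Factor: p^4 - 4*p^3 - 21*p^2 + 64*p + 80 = (p - 4)*(p^3 - 21*p - 20) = (p - 4)*(p + 1)*(p^2 - p - 20) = (p - 4)*(p + 1)*(p + 4)*(p - 5)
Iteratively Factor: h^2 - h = (h - 1)*(h)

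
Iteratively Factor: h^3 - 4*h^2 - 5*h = (h + 1)*(h^2 - 5*h) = (h - 5)*(h + 1)*(h)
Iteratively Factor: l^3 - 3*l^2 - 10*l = (l)*(l^2 - 3*l - 10) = l*(l - 5)*(l + 2)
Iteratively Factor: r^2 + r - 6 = (r - 2)*(r + 3)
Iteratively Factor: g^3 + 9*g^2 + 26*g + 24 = (g + 3)*(g^2 + 6*g + 8) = (g + 2)*(g + 3)*(g + 4)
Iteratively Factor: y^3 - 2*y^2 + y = (y)*(y^2 - 2*y + 1) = y*(y - 1)*(y - 1)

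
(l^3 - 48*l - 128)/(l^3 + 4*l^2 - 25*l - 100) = (l^2 - 4*l - 32)/(l^2 - 25)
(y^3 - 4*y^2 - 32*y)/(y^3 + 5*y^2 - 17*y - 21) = y*(y^2 - 4*y - 32)/(y^3 + 5*y^2 - 17*y - 21)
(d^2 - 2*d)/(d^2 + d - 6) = d/(d + 3)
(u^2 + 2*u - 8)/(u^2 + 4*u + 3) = (u^2 + 2*u - 8)/(u^2 + 4*u + 3)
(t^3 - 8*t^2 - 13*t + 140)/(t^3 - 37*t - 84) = (t - 5)/(t + 3)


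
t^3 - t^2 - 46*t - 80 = (t - 8)*(t + 2)*(t + 5)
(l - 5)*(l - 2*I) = l^2 - 5*l - 2*I*l + 10*I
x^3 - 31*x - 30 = (x - 6)*(x + 1)*(x + 5)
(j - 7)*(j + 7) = j^2 - 49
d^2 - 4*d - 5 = (d - 5)*(d + 1)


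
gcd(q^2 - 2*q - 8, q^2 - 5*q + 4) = q - 4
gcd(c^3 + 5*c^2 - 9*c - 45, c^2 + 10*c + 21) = c + 3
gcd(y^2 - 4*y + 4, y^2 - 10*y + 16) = y - 2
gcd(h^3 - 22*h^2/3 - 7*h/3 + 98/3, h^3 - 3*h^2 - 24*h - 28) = h^2 - 5*h - 14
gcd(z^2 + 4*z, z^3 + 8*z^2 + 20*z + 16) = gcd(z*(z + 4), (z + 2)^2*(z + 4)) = z + 4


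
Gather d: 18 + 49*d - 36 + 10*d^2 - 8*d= 10*d^2 + 41*d - 18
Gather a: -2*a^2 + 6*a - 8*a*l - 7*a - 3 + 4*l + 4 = -2*a^2 + a*(-8*l - 1) + 4*l + 1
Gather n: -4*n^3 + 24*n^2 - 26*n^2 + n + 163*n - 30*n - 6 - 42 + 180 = -4*n^3 - 2*n^2 + 134*n + 132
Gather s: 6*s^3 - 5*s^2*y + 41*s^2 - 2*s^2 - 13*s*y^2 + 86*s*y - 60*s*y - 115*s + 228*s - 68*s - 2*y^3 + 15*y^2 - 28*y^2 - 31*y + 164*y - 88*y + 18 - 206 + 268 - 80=6*s^3 + s^2*(39 - 5*y) + s*(-13*y^2 + 26*y + 45) - 2*y^3 - 13*y^2 + 45*y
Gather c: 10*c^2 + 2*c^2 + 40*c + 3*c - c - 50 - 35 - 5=12*c^2 + 42*c - 90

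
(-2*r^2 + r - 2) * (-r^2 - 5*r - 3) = 2*r^4 + 9*r^3 + 3*r^2 + 7*r + 6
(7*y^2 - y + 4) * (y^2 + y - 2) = 7*y^4 + 6*y^3 - 11*y^2 + 6*y - 8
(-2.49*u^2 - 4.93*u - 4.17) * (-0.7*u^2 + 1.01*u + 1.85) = 1.743*u^4 + 0.936099999999999*u^3 - 6.6668*u^2 - 13.3322*u - 7.7145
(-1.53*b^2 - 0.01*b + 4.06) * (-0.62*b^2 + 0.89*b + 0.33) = 0.9486*b^4 - 1.3555*b^3 - 3.031*b^2 + 3.6101*b + 1.3398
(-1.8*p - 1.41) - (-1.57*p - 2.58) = 1.17 - 0.23*p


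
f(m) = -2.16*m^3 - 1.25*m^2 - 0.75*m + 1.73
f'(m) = -6.48*m^2 - 2.5*m - 0.75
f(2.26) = -31.28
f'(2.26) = -39.50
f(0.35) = 1.22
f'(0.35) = -2.42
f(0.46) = 0.91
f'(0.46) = -3.27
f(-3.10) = 56.39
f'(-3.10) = -55.27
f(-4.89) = 228.08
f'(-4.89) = -143.48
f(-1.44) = 6.67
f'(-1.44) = -10.59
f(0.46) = 0.91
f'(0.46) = -3.27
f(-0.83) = 2.73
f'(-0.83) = -3.14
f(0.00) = 1.73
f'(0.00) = -0.75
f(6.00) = -514.33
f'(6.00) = -249.03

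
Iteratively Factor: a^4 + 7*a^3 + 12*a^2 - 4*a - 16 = (a + 2)*(a^3 + 5*a^2 + 2*a - 8) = (a + 2)^2*(a^2 + 3*a - 4) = (a - 1)*(a + 2)^2*(a + 4)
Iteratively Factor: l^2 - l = (l - 1)*(l)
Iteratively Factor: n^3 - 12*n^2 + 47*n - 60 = (n - 4)*(n^2 - 8*n + 15) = (n - 5)*(n - 4)*(n - 3)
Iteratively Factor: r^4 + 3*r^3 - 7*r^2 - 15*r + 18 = (r + 3)*(r^3 - 7*r + 6) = (r + 3)^2*(r^2 - 3*r + 2) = (r - 2)*(r + 3)^2*(r - 1)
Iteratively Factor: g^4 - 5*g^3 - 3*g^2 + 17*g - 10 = (g - 1)*(g^3 - 4*g^2 - 7*g + 10) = (g - 1)^2*(g^2 - 3*g - 10) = (g - 5)*(g - 1)^2*(g + 2)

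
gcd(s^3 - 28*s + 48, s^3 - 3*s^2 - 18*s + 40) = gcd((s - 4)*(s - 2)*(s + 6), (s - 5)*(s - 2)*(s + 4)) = s - 2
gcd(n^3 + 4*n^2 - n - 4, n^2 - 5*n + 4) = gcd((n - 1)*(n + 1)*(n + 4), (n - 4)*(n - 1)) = n - 1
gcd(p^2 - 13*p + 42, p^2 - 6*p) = p - 6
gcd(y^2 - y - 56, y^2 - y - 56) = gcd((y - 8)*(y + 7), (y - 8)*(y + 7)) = y^2 - y - 56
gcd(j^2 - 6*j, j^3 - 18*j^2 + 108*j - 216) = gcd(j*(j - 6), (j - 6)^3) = j - 6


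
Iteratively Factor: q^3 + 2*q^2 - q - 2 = (q - 1)*(q^2 + 3*q + 2) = (q - 1)*(q + 1)*(q + 2)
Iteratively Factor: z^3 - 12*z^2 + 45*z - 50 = (z - 2)*(z^2 - 10*z + 25) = (z - 5)*(z - 2)*(z - 5)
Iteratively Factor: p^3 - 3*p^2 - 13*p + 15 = (p + 3)*(p^2 - 6*p + 5) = (p - 5)*(p + 3)*(p - 1)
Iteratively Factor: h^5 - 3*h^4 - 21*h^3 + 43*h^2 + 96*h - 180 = (h - 5)*(h^4 + 2*h^3 - 11*h^2 - 12*h + 36) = (h - 5)*(h - 2)*(h^3 + 4*h^2 - 3*h - 18) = (h - 5)*(h - 2)^2*(h^2 + 6*h + 9) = (h - 5)*(h - 2)^2*(h + 3)*(h + 3)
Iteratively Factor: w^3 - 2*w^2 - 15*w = (w)*(w^2 - 2*w - 15) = w*(w - 5)*(w + 3)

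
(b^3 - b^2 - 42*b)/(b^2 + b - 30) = b*(b - 7)/(b - 5)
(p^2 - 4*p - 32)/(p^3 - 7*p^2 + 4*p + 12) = (p^2 - 4*p - 32)/(p^3 - 7*p^2 + 4*p + 12)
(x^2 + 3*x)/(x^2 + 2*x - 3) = x/(x - 1)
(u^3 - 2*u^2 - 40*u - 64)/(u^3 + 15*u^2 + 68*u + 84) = (u^2 - 4*u - 32)/(u^2 + 13*u + 42)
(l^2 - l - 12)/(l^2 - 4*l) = (l + 3)/l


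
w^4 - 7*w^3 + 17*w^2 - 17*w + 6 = (w - 3)*(w - 2)*(w - 1)^2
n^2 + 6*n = n*(n + 6)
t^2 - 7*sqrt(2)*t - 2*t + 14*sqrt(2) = (t - 2)*(t - 7*sqrt(2))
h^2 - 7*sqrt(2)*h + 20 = (h - 5*sqrt(2))*(h - 2*sqrt(2))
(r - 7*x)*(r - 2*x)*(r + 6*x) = r^3 - 3*r^2*x - 40*r*x^2 + 84*x^3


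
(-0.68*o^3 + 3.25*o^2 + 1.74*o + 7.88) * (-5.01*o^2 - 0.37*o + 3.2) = 3.4068*o^5 - 16.0309*o^4 - 12.0959*o^3 - 29.7226*o^2 + 2.6524*o + 25.216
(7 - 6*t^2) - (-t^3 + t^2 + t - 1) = t^3 - 7*t^2 - t + 8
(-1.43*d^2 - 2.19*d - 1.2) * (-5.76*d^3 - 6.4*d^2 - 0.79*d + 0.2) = 8.2368*d^5 + 21.7664*d^4 + 22.0577*d^3 + 9.1241*d^2 + 0.51*d - 0.24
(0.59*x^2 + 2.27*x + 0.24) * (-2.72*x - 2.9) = -1.6048*x^3 - 7.8854*x^2 - 7.2358*x - 0.696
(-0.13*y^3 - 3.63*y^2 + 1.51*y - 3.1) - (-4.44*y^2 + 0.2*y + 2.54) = -0.13*y^3 + 0.81*y^2 + 1.31*y - 5.64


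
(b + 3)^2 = b^2 + 6*b + 9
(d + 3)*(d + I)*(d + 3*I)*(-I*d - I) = -I*d^4 + 4*d^3 - 4*I*d^3 + 16*d^2 + 12*d + 12*I*d + 9*I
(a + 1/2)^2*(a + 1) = a^3 + 2*a^2 + 5*a/4 + 1/4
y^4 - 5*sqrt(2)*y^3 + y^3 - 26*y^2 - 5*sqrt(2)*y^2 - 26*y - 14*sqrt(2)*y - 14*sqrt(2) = (y + 1)*(y - 7*sqrt(2))*(y + sqrt(2))^2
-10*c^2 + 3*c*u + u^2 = (-2*c + u)*(5*c + u)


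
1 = 1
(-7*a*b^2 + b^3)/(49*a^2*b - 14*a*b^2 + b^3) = -b/(7*a - b)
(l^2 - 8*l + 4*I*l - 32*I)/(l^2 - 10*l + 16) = (l + 4*I)/(l - 2)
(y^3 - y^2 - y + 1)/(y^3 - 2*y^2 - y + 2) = (y - 1)/(y - 2)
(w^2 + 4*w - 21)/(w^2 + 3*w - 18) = (w + 7)/(w + 6)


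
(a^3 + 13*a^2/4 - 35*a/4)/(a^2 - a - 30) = a*(4*a - 7)/(4*(a - 6))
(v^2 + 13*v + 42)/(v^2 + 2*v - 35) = (v + 6)/(v - 5)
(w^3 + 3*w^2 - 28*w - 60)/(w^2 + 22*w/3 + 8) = 3*(w^2 - 3*w - 10)/(3*w + 4)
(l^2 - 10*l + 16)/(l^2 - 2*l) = (l - 8)/l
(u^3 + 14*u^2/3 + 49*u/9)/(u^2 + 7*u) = (9*u^2 + 42*u + 49)/(9*(u + 7))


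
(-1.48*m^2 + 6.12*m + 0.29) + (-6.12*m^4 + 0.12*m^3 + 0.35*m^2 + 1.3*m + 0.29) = -6.12*m^4 + 0.12*m^3 - 1.13*m^2 + 7.42*m + 0.58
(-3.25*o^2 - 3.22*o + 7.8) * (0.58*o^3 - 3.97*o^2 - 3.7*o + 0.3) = -1.885*o^5 + 11.0349*o^4 + 29.3324*o^3 - 20.027*o^2 - 29.826*o + 2.34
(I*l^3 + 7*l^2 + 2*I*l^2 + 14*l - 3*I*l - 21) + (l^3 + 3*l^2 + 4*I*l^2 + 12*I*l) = l^3 + I*l^3 + 10*l^2 + 6*I*l^2 + 14*l + 9*I*l - 21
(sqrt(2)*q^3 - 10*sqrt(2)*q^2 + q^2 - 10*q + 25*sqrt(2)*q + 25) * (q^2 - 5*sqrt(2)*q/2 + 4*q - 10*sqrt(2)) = sqrt(2)*q^5 - 6*sqrt(2)*q^4 - 4*q^4 - 35*sqrt(2)*q^3/2 + 24*q^3 + 60*q^2 + 115*sqrt(2)*q^2 - 400*q + 75*sqrt(2)*q/2 - 250*sqrt(2)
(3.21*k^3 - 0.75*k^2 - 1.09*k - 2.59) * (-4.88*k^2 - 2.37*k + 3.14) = -15.6648*k^5 - 3.9477*k^4 + 17.1761*k^3 + 12.8675*k^2 + 2.7157*k - 8.1326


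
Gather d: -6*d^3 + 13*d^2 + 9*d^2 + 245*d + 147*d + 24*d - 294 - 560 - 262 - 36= -6*d^3 + 22*d^2 + 416*d - 1152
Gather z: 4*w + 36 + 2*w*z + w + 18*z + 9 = 5*w + z*(2*w + 18) + 45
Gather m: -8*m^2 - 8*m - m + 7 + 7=-8*m^2 - 9*m + 14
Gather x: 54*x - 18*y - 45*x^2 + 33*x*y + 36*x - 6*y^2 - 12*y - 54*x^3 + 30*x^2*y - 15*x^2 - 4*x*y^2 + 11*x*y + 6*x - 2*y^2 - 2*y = -54*x^3 + x^2*(30*y - 60) + x*(-4*y^2 + 44*y + 96) - 8*y^2 - 32*y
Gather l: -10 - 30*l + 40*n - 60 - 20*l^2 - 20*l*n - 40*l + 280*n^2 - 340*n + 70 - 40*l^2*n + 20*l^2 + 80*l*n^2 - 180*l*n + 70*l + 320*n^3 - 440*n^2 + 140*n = -40*l^2*n + l*(80*n^2 - 200*n) + 320*n^3 - 160*n^2 - 160*n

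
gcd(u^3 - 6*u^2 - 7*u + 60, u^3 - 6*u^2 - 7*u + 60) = u^3 - 6*u^2 - 7*u + 60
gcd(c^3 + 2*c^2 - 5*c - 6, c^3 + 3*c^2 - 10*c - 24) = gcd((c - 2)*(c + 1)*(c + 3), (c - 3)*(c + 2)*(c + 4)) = 1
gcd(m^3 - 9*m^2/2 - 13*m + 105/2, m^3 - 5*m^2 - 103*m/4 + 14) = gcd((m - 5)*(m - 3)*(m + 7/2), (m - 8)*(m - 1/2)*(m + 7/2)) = m + 7/2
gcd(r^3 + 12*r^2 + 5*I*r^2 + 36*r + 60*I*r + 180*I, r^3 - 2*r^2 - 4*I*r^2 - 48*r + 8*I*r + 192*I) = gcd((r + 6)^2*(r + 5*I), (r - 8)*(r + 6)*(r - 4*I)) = r + 6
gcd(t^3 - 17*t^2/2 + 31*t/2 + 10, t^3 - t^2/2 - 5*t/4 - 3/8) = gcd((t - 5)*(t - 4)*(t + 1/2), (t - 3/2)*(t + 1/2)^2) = t + 1/2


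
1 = 1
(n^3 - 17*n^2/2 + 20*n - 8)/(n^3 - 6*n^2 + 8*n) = (n^2 - 9*n/2 + 2)/(n*(n - 2))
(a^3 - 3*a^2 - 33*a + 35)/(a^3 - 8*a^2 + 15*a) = (a^3 - 3*a^2 - 33*a + 35)/(a*(a^2 - 8*a + 15))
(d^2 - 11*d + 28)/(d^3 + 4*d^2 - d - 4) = (d^2 - 11*d + 28)/(d^3 + 4*d^2 - d - 4)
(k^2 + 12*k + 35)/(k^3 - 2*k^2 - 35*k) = (k + 7)/(k*(k - 7))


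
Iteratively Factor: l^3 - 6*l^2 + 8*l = (l - 2)*(l^2 - 4*l) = l*(l - 2)*(l - 4)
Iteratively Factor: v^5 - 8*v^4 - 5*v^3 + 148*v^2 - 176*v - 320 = (v - 5)*(v^4 - 3*v^3 - 20*v^2 + 48*v + 64) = (v - 5)*(v - 4)*(v^3 + v^2 - 16*v - 16) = (v - 5)*(v - 4)*(v + 1)*(v^2 - 16) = (v - 5)*(v - 4)*(v + 1)*(v + 4)*(v - 4)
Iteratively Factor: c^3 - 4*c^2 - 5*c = (c - 5)*(c^2 + c) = c*(c - 5)*(c + 1)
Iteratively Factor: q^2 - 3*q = (q)*(q - 3)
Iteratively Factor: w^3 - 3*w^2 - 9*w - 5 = (w + 1)*(w^2 - 4*w - 5) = (w - 5)*(w + 1)*(w + 1)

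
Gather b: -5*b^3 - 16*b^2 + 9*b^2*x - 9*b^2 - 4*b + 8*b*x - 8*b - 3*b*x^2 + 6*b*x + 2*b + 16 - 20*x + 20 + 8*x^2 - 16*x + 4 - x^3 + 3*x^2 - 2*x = -5*b^3 + b^2*(9*x - 25) + b*(-3*x^2 + 14*x - 10) - x^3 + 11*x^2 - 38*x + 40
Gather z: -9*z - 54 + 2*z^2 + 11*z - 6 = 2*z^2 + 2*z - 60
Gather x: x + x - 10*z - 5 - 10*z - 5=2*x - 20*z - 10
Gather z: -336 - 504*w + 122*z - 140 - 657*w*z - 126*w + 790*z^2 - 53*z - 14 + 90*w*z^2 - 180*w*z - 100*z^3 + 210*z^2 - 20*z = -630*w - 100*z^3 + z^2*(90*w + 1000) + z*(49 - 837*w) - 490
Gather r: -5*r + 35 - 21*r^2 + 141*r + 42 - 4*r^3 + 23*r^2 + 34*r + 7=-4*r^3 + 2*r^2 + 170*r + 84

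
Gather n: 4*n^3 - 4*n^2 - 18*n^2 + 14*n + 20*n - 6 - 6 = 4*n^3 - 22*n^2 + 34*n - 12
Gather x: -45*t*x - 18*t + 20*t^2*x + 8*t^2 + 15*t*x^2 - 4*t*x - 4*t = 8*t^2 + 15*t*x^2 - 22*t + x*(20*t^2 - 49*t)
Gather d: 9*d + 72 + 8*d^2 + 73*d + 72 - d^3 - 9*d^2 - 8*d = -d^3 - d^2 + 74*d + 144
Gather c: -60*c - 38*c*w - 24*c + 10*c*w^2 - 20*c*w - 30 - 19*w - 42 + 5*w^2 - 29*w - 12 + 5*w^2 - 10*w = c*(10*w^2 - 58*w - 84) + 10*w^2 - 58*w - 84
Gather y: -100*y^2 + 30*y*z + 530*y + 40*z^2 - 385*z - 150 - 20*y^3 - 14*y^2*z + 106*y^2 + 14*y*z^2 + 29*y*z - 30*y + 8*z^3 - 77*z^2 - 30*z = -20*y^3 + y^2*(6 - 14*z) + y*(14*z^2 + 59*z + 500) + 8*z^3 - 37*z^2 - 415*z - 150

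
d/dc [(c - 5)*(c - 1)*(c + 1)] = 3*c^2 - 10*c - 1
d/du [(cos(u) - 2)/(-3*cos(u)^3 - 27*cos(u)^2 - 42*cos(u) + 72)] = (69*cos(u) - 3*cos(2*u) - cos(3*u) + 5)*sin(u)/(6*(cos(u)^3 + 9*cos(u)^2 + 14*cos(u) - 24)^2)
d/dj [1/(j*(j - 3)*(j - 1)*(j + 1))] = (-4*j^3 + 9*j^2 + 2*j - 3)/(j^2*(j^6 - 6*j^5 + 7*j^4 + 12*j^3 - 17*j^2 - 6*j + 9))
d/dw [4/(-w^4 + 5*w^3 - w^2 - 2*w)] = 4*(4*w^3 - 15*w^2 + 2*w + 2)/(w^2*(w^3 - 5*w^2 + w + 2)^2)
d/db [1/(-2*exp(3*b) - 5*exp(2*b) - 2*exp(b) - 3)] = (6*exp(2*b) + 10*exp(b) + 2)*exp(b)/(2*exp(3*b) + 5*exp(2*b) + 2*exp(b) + 3)^2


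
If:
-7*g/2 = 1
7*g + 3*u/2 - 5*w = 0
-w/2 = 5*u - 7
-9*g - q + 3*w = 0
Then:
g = -2/7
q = 1896/721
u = 144/103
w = 2/103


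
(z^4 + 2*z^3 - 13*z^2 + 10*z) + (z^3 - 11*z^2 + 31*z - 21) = z^4 + 3*z^3 - 24*z^2 + 41*z - 21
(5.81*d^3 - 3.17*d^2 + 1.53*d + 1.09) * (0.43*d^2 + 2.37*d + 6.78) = 2.4983*d^5 + 12.4066*d^4 + 32.5368*d^3 - 17.3978*d^2 + 12.9567*d + 7.3902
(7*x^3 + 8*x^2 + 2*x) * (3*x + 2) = 21*x^4 + 38*x^3 + 22*x^2 + 4*x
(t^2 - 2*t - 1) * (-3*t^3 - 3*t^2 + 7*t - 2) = -3*t^5 + 3*t^4 + 16*t^3 - 13*t^2 - 3*t + 2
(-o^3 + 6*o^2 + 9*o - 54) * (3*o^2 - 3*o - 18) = -3*o^5 + 21*o^4 + 27*o^3 - 297*o^2 + 972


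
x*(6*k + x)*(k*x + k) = 6*k^2*x^2 + 6*k^2*x + k*x^3 + k*x^2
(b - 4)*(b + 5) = b^2 + b - 20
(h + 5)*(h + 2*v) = h^2 + 2*h*v + 5*h + 10*v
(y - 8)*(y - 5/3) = y^2 - 29*y/3 + 40/3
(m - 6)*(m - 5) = m^2 - 11*m + 30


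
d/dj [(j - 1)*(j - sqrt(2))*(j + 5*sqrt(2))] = 3*j^2 - 2*j + 8*sqrt(2)*j - 10 - 4*sqrt(2)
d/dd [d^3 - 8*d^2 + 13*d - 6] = 3*d^2 - 16*d + 13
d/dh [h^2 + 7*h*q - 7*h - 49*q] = 2*h + 7*q - 7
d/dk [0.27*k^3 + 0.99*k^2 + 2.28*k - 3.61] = 0.81*k^2 + 1.98*k + 2.28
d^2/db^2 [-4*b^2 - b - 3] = -8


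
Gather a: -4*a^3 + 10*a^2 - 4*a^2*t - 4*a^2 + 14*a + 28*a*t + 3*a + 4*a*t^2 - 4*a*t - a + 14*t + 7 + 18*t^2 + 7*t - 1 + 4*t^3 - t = -4*a^3 + a^2*(6 - 4*t) + a*(4*t^2 + 24*t + 16) + 4*t^3 + 18*t^2 + 20*t + 6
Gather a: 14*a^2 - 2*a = 14*a^2 - 2*a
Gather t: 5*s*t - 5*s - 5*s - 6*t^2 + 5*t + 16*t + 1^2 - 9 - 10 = -10*s - 6*t^2 + t*(5*s + 21) - 18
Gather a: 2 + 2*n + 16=2*n + 18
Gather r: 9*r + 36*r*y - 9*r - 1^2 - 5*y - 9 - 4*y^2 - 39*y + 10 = 36*r*y - 4*y^2 - 44*y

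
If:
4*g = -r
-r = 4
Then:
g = 1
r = -4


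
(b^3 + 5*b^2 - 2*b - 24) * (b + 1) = b^4 + 6*b^3 + 3*b^2 - 26*b - 24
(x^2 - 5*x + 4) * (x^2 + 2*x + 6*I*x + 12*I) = x^4 - 3*x^3 + 6*I*x^3 - 6*x^2 - 18*I*x^2 + 8*x - 36*I*x + 48*I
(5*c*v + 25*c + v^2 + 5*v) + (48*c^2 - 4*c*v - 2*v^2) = 48*c^2 + c*v + 25*c - v^2 + 5*v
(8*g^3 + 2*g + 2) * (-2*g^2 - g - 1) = -16*g^5 - 8*g^4 - 12*g^3 - 6*g^2 - 4*g - 2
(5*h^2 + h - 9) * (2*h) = 10*h^3 + 2*h^2 - 18*h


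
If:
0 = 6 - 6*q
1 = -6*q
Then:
No Solution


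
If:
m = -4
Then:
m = -4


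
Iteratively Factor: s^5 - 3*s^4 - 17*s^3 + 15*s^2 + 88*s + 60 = (s + 2)*(s^4 - 5*s^3 - 7*s^2 + 29*s + 30) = (s + 2)^2*(s^3 - 7*s^2 + 7*s + 15) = (s - 3)*(s + 2)^2*(s^2 - 4*s - 5) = (s - 5)*(s - 3)*(s + 2)^2*(s + 1)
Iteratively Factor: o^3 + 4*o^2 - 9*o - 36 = (o + 4)*(o^2 - 9) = (o - 3)*(o + 4)*(o + 3)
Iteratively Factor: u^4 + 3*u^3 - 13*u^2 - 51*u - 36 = (u + 3)*(u^3 - 13*u - 12) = (u + 1)*(u + 3)*(u^2 - u - 12) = (u - 4)*(u + 1)*(u + 3)*(u + 3)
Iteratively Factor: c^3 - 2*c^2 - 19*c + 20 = (c + 4)*(c^2 - 6*c + 5) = (c - 1)*(c + 4)*(c - 5)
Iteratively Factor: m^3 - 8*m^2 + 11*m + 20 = (m - 4)*(m^2 - 4*m - 5) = (m - 4)*(m + 1)*(m - 5)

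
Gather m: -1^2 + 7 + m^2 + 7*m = m^2 + 7*m + 6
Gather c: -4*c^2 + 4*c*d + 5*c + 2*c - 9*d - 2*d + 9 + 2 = -4*c^2 + c*(4*d + 7) - 11*d + 11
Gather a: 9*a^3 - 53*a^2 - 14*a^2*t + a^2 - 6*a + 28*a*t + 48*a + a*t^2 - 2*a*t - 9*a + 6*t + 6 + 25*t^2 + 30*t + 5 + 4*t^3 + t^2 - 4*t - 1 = 9*a^3 + a^2*(-14*t - 52) + a*(t^2 + 26*t + 33) + 4*t^3 + 26*t^2 + 32*t + 10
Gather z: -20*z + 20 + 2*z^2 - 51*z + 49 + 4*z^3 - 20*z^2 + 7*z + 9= 4*z^3 - 18*z^2 - 64*z + 78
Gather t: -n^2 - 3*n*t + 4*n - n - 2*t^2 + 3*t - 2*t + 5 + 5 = -n^2 + 3*n - 2*t^2 + t*(1 - 3*n) + 10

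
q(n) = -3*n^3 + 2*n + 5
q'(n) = 2 - 9*n^2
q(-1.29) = 8.86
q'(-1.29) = -12.98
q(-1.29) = 8.86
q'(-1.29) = -12.98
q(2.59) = -41.94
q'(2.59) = -58.37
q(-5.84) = 590.85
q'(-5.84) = -304.95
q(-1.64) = 14.95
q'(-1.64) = -22.21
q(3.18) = -85.11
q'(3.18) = -89.01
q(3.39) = -105.09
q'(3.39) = -101.43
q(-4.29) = 233.28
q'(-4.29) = -163.64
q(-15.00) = 10100.00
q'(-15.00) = -2023.00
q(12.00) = -5155.00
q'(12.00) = -1294.00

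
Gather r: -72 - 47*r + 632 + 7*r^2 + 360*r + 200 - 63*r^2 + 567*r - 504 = -56*r^2 + 880*r + 256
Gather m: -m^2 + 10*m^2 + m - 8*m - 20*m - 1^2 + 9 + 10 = 9*m^2 - 27*m + 18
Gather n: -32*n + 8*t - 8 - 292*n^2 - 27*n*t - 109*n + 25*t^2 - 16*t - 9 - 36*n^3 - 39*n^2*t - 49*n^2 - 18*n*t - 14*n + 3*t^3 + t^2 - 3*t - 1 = -36*n^3 + n^2*(-39*t - 341) + n*(-45*t - 155) + 3*t^3 + 26*t^2 - 11*t - 18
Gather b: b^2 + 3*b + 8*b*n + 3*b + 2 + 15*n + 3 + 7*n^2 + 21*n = b^2 + b*(8*n + 6) + 7*n^2 + 36*n + 5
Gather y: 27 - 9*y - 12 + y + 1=16 - 8*y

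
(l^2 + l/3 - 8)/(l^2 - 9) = (l - 8/3)/(l - 3)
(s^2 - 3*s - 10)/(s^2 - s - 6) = (s - 5)/(s - 3)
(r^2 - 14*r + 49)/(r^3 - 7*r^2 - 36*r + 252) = (r - 7)/(r^2 - 36)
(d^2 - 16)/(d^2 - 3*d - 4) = (d + 4)/(d + 1)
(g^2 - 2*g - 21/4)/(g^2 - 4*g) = (g^2 - 2*g - 21/4)/(g*(g - 4))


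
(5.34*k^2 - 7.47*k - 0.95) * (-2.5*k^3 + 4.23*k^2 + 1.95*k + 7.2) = -13.35*k^5 + 41.2632*k^4 - 18.8101*k^3 + 19.863*k^2 - 55.6365*k - 6.84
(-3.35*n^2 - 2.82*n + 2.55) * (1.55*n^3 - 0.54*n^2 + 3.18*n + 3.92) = -5.1925*n^5 - 2.562*n^4 - 5.1777*n^3 - 23.4766*n^2 - 2.9454*n + 9.996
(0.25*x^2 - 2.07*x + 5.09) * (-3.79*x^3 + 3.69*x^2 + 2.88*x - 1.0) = -0.9475*x^5 + 8.7678*x^4 - 26.2094*x^3 + 12.5705*x^2 + 16.7292*x - 5.09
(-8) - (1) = -9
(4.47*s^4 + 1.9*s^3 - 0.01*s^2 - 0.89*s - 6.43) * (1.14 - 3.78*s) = -16.8966*s^5 - 2.0862*s^4 + 2.2038*s^3 + 3.3528*s^2 + 23.2908*s - 7.3302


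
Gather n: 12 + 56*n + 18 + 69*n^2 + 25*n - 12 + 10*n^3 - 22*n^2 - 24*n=10*n^3 + 47*n^2 + 57*n + 18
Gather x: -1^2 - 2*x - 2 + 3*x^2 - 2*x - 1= 3*x^2 - 4*x - 4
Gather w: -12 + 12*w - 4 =12*w - 16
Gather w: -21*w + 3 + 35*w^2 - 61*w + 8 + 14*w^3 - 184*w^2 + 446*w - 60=14*w^3 - 149*w^2 + 364*w - 49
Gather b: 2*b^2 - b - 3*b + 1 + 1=2*b^2 - 4*b + 2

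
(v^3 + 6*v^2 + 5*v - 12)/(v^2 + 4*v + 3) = (v^2 + 3*v - 4)/(v + 1)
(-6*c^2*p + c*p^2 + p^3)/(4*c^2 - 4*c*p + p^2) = p*(3*c + p)/(-2*c + p)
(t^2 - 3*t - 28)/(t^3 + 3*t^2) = (t^2 - 3*t - 28)/(t^2*(t + 3))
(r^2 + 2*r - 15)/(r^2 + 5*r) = (r - 3)/r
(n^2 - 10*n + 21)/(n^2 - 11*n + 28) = (n - 3)/(n - 4)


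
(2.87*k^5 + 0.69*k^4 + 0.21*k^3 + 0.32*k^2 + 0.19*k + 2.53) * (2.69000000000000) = 7.7203*k^5 + 1.8561*k^4 + 0.5649*k^3 + 0.8608*k^2 + 0.5111*k + 6.8057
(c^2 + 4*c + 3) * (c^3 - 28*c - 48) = c^5 + 4*c^4 - 25*c^3 - 160*c^2 - 276*c - 144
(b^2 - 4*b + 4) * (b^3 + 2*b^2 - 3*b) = b^5 - 2*b^4 - 7*b^3 + 20*b^2 - 12*b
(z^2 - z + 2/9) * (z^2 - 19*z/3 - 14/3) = z^4 - 22*z^3/3 + 17*z^2/9 + 88*z/27 - 28/27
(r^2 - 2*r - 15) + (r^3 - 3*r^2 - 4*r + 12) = r^3 - 2*r^2 - 6*r - 3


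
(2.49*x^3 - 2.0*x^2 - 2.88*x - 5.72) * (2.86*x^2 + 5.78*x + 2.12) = 7.1214*x^5 + 8.6722*x^4 - 14.518*x^3 - 37.2456*x^2 - 39.1672*x - 12.1264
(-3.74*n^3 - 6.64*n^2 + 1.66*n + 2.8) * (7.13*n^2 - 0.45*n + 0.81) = -26.6662*n^5 - 45.6602*n^4 + 11.7944*n^3 + 13.8386*n^2 + 0.0846*n + 2.268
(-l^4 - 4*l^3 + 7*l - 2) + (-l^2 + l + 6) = -l^4 - 4*l^3 - l^2 + 8*l + 4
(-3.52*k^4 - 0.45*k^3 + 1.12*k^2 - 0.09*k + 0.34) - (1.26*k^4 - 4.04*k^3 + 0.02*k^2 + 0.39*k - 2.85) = -4.78*k^4 + 3.59*k^3 + 1.1*k^2 - 0.48*k + 3.19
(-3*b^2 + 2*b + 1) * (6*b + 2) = -18*b^3 + 6*b^2 + 10*b + 2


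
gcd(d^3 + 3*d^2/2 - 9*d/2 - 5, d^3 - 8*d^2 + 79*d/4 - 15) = 1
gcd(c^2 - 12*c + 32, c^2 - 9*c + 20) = c - 4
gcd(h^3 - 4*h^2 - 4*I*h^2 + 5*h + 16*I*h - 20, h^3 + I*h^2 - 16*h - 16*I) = h^2 + h*(-4 + I) - 4*I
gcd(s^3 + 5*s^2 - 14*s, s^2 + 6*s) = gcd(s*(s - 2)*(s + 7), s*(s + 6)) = s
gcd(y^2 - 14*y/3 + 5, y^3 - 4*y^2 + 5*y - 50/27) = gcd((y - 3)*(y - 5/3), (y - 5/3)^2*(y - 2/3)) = y - 5/3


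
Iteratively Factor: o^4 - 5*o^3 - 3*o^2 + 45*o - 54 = (o - 3)*(o^3 - 2*o^2 - 9*o + 18) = (o - 3)*(o - 2)*(o^2 - 9) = (o - 3)*(o - 2)*(o + 3)*(o - 3)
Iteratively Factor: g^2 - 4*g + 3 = (g - 3)*(g - 1)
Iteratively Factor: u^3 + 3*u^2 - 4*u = (u)*(u^2 + 3*u - 4) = u*(u + 4)*(u - 1)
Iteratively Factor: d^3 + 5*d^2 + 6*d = (d + 2)*(d^2 + 3*d) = d*(d + 2)*(d + 3)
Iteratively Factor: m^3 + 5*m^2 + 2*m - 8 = (m - 1)*(m^2 + 6*m + 8) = (m - 1)*(m + 2)*(m + 4)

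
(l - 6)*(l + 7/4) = l^2 - 17*l/4 - 21/2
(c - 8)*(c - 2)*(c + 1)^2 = c^4 - 8*c^3 - 3*c^2 + 22*c + 16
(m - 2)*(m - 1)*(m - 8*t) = m^3 - 8*m^2*t - 3*m^2 + 24*m*t + 2*m - 16*t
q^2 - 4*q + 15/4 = (q - 5/2)*(q - 3/2)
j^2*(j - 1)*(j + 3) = j^4 + 2*j^3 - 3*j^2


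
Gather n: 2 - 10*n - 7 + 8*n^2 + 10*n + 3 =8*n^2 - 2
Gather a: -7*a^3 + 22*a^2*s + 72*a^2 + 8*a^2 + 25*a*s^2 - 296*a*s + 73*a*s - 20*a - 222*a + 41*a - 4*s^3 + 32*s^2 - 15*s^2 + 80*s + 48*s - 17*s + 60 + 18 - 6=-7*a^3 + a^2*(22*s + 80) + a*(25*s^2 - 223*s - 201) - 4*s^3 + 17*s^2 + 111*s + 72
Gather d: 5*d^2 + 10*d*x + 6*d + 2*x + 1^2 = 5*d^2 + d*(10*x + 6) + 2*x + 1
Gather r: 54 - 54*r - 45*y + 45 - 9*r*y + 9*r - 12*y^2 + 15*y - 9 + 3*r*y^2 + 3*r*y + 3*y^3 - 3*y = r*(3*y^2 - 6*y - 45) + 3*y^3 - 12*y^2 - 33*y + 90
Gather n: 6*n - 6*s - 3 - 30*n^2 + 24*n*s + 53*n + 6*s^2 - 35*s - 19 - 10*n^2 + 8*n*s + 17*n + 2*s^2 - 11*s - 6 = -40*n^2 + n*(32*s + 76) + 8*s^2 - 52*s - 28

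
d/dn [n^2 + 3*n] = 2*n + 3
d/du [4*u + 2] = 4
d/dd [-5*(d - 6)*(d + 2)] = 20 - 10*d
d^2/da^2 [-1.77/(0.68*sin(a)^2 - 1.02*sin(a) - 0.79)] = (-3.273792*sin(a)^4 + 3.683016*sin(a)^3 - 0.734195999999999*sin(a)^2 - 5.939766*sin(a) + 5.584704)/(-0.68*sin(a)^2 + 1.02*sin(a) + 0.79)^3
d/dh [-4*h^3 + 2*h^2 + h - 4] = -12*h^2 + 4*h + 1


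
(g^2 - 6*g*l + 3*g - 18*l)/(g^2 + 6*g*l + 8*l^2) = (g^2 - 6*g*l + 3*g - 18*l)/(g^2 + 6*g*l + 8*l^2)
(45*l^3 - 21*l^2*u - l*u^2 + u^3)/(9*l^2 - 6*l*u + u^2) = 5*l + u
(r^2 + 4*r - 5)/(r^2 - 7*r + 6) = (r + 5)/(r - 6)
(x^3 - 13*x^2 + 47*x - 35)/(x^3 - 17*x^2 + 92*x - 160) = (x^2 - 8*x + 7)/(x^2 - 12*x + 32)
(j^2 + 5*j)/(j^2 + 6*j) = (j + 5)/(j + 6)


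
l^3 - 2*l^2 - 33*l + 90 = (l - 5)*(l - 3)*(l + 6)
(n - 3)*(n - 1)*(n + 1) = n^3 - 3*n^2 - n + 3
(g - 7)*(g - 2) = g^2 - 9*g + 14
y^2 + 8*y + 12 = (y + 2)*(y + 6)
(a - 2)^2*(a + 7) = a^3 + 3*a^2 - 24*a + 28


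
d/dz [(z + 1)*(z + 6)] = 2*z + 7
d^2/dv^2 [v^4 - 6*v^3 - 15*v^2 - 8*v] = 12*v^2 - 36*v - 30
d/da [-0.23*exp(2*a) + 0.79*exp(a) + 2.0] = (0.79 - 0.46*exp(a))*exp(a)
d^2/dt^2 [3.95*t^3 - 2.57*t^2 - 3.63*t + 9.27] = 23.7*t - 5.14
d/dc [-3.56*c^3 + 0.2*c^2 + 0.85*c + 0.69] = -10.68*c^2 + 0.4*c + 0.85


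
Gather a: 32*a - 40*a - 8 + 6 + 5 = 3 - 8*a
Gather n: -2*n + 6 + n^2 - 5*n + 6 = n^2 - 7*n + 12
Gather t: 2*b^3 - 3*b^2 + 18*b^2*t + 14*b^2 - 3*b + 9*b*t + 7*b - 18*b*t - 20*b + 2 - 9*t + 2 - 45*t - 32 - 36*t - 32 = 2*b^3 + 11*b^2 - 16*b + t*(18*b^2 - 9*b - 90) - 60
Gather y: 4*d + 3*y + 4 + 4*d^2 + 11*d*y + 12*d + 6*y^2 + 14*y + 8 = 4*d^2 + 16*d + 6*y^2 + y*(11*d + 17) + 12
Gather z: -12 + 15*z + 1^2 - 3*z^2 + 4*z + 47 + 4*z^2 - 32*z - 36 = z^2 - 13*z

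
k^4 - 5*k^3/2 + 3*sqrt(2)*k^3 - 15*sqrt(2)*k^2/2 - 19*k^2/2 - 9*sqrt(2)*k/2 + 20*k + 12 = (k - 3)*(k + 1/2)*(k - sqrt(2))*(k + 4*sqrt(2))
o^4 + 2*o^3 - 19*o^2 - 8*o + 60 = (o - 3)*(o - 2)*(o + 2)*(o + 5)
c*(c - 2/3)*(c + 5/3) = c^3 + c^2 - 10*c/9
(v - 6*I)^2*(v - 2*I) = v^3 - 14*I*v^2 - 60*v + 72*I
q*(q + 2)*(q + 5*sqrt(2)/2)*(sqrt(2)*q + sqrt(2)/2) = sqrt(2)*q^4 + 5*sqrt(2)*q^3/2 + 5*q^3 + sqrt(2)*q^2 + 25*q^2/2 + 5*q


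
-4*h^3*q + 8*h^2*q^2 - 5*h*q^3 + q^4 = q*(-2*h + q)^2*(-h + q)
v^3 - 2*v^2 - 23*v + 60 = (v - 4)*(v - 3)*(v + 5)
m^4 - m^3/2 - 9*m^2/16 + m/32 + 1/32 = (m - 1)*(m - 1/4)*(m + 1/4)*(m + 1/2)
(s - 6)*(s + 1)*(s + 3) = s^3 - 2*s^2 - 21*s - 18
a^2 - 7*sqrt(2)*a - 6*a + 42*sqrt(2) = (a - 6)*(a - 7*sqrt(2))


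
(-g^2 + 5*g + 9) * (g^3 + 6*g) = -g^5 + 5*g^4 + 3*g^3 + 30*g^2 + 54*g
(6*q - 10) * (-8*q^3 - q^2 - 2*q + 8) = -48*q^4 + 74*q^3 - 2*q^2 + 68*q - 80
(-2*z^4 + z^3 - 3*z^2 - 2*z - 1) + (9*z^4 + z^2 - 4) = 7*z^4 + z^3 - 2*z^2 - 2*z - 5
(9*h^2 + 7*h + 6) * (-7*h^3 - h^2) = -63*h^5 - 58*h^4 - 49*h^3 - 6*h^2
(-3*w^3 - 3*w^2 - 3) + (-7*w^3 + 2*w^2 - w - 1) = -10*w^3 - w^2 - w - 4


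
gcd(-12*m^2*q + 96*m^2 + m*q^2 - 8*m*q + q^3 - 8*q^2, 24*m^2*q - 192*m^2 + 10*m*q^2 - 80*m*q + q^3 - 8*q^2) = 4*m*q - 32*m + q^2 - 8*q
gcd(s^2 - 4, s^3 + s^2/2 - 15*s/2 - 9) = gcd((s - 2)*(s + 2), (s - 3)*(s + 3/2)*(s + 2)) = s + 2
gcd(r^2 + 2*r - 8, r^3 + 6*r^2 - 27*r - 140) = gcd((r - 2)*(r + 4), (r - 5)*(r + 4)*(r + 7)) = r + 4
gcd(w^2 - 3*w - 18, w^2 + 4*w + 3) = w + 3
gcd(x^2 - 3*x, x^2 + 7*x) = x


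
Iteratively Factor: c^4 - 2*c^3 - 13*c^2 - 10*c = (c + 1)*(c^3 - 3*c^2 - 10*c) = (c - 5)*(c + 1)*(c^2 + 2*c) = c*(c - 5)*(c + 1)*(c + 2)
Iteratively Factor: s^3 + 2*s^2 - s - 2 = (s + 1)*(s^2 + s - 2) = (s - 1)*(s + 1)*(s + 2)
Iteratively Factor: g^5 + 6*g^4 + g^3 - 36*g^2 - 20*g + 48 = (g + 3)*(g^4 + 3*g^3 - 8*g^2 - 12*g + 16) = (g + 3)*(g + 4)*(g^3 - g^2 - 4*g + 4) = (g - 2)*(g + 3)*(g + 4)*(g^2 + g - 2) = (g - 2)*(g - 1)*(g + 3)*(g + 4)*(g + 2)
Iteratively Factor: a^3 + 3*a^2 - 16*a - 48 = (a + 3)*(a^2 - 16) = (a - 4)*(a + 3)*(a + 4)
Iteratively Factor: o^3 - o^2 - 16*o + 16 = (o - 4)*(o^2 + 3*o - 4) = (o - 4)*(o + 4)*(o - 1)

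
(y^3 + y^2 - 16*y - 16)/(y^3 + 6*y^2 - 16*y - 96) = (y + 1)/(y + 6)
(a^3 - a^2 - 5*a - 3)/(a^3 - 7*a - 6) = (a + 1)/(a + 2)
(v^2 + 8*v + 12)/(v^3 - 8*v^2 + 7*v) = (v^2 + 8*v + 12)/(v*(v^2 - 8*v + 7))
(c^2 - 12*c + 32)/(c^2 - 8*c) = (c - 4)/c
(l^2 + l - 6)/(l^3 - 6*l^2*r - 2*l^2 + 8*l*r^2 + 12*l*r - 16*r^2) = (l + 3)/(l^2 - 6*l*r + 8*r^2)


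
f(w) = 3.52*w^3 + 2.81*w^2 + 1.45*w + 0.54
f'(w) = 10.56*w^2 + 5.62*w + 1.45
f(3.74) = 229.41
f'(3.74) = 170.18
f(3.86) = 250.45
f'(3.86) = 180.48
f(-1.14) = -2.68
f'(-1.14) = 8.77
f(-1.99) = -18.96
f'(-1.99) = 32.08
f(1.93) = 39.11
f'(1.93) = 51.63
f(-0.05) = 0.47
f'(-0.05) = 1.20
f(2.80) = 103.90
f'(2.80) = 99.98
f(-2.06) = -21.29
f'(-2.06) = 34.69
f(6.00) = 870.72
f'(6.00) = 415.33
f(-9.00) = -2350.98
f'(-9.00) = 806.23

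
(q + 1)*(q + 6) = q^2 + 7*q + 6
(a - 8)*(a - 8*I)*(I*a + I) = I*a^3 + 8*a^2 - 7*I*a^2 - 56*a - 8*I*a - 64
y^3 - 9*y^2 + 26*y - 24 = (y - 4)*(y - 3)*(y - 2)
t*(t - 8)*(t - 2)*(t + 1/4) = t^4 - 39*t^3/4 + 27*t^2/2 + 4*t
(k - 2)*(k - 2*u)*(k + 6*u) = k^3 + 4*k^2*u - 2*k^2 - 12*k*u^2 - 8*k*u + 24*u^2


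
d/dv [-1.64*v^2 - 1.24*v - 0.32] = -3.28*v - 1.24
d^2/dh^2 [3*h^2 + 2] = 6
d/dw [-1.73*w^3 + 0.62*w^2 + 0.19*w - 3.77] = -5.19*w^2 + 1.24*w + 0.19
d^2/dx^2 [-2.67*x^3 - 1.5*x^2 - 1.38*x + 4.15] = -16.02*x - 3.0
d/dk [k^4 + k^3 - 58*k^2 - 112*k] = 4*k^3 + 3*k^2 - 116*k - 112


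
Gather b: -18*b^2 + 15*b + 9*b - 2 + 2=-18*b^2 + 24*b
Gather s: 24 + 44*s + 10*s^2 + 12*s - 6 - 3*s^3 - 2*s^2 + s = -3*s^3 + 8*s^2 + 57*s + 18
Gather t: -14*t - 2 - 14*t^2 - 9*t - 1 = -14*t^2 - 23*t - 3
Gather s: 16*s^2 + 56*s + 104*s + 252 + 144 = 16*s^2 + 160*s + 396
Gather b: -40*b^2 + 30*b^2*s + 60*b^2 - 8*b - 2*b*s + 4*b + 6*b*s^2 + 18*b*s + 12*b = b^2*(30*s + 20) + b*(6*s^2 + 16*s + 8)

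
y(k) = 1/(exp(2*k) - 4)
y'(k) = -2*exp(2*k)/(exp(2*k) - 4)^2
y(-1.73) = -0.25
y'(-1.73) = -0.00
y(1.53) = 0.06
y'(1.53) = -0.14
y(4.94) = 0.00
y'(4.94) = -0.00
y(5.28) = 0.00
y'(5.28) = -0.00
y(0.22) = -0.41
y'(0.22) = -0.52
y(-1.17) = -0.26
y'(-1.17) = -0.01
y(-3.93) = -0.25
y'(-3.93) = -0.00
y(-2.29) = -0.25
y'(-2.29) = -0.00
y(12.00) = 0.00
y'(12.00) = 0.00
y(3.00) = 0.00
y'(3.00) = -0.00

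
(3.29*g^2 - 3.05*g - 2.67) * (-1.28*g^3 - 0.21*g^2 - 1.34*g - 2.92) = -4.2112*g^5 + 3.2131*g^4 - 0.350500000000001*g^3 - 4.9591*g^2 + 12.4838*g + 7.7964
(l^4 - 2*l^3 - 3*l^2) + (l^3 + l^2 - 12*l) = l^4 - l^3 - 2*l^2 - 12*l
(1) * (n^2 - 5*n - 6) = n^2 - 5*n - 6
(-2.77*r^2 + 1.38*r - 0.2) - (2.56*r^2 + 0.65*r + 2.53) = -5.33*r^2 + 0.73*r - 2.73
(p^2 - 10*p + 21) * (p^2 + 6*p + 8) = p^4 - 4*p^3 - 31*p^2 + 46*p + 168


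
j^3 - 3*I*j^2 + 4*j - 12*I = (j - 3*I)*(j - 2*I)*(j + 2*I)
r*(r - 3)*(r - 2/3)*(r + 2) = r^4 - 5*r^3/3 - 16*r^2/3 + 4*r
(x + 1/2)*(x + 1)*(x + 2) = x^3 + 7*x^2/2 + 7*x/2 + 1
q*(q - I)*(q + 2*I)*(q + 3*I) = q^4 + 4*I*q^3 - q^2 + 6*I*q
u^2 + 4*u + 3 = (u + 1)*(u + 3)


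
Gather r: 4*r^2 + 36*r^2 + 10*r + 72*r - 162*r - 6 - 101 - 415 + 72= 40*r^2 - 80*r - 450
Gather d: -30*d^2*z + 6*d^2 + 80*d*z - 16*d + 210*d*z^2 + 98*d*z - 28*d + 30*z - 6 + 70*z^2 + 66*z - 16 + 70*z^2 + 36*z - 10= d^2*(6 - 30*z) + d*(210*z^2 + 178*z - 44) + 140*z^2 + 132*z - 32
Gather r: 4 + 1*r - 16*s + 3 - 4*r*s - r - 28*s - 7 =-4*r*s - 44*s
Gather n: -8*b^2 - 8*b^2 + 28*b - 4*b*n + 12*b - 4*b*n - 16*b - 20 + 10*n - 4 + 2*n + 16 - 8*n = -16*b^2 + 24*b + n*(4 - 8*b) - 8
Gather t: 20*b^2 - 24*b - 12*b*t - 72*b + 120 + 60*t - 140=20*b^2 - 96*b + t*(60 - 12*b) - 20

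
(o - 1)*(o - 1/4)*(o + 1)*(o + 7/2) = o^4 + 13*o^3/4 - 15*o^2/8 - 13*o/4 + 7/8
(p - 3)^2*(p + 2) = p^3 - 4*p^2 - 3*p + 18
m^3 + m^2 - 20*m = m*(m - 4)*(m + 5)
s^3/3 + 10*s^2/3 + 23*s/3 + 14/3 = (s/3 + 1/3)*(s + 2)*(s + 7)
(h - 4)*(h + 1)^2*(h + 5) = h^4 + 3*h^3 - 17*h^2 - 39*h - 20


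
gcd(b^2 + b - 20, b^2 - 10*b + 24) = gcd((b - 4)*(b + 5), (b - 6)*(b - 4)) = b - 4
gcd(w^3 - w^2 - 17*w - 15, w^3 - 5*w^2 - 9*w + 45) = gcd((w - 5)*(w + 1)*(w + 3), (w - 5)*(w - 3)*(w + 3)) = w^2 - 2*w - 15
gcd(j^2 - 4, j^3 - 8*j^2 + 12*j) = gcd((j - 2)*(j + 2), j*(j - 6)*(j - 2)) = j - 2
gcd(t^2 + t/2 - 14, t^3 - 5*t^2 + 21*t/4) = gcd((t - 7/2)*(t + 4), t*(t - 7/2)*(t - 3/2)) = t - 7/2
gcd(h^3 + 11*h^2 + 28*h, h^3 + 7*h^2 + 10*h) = h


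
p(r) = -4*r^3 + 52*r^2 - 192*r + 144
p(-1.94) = 741.39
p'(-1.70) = -403.48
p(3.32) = -66.65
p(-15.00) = 28224.00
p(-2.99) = 1289.89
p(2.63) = -74.05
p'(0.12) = -179.69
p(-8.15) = 7328.14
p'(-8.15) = -1836.67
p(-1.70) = 640.33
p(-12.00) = 16848.00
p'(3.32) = 21.01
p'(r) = -12*r^2 + 104*r - 192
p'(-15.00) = -4452.00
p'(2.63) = -1.48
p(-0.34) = 215.45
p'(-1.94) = -438.92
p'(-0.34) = -228.75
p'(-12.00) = -3168.00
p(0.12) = 121.70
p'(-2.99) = -610.24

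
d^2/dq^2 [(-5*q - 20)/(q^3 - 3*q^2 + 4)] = 30*(-3*q^2*(q - 2)^2*(q + 4) + (q^2 - 2*q + (q - 1)*(q + 4))*(q^3 - 3*q^2 + 4))/(q^3 - 3*q^2 + 4)^3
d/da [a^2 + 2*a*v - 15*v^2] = 2*a + 2*v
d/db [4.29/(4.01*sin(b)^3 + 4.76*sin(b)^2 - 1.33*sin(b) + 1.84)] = (-51.6087*sin(b)^2 - 40.8408*sin(b) + 5.7057)*cos(b)/(4.01*sin(b)^3 + 4.76*sin(b)^2 - 1.33*sin(b) + 1.84)^2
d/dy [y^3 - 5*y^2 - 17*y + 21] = 3*y^2 - 10*y - 17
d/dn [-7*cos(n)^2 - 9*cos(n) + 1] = (14*cos(n) + 9)*sin(n)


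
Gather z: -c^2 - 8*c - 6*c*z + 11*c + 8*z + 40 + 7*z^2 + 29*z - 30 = -c^2 + 3*c + 7*z^2 + z*(37 - 6*c) + 10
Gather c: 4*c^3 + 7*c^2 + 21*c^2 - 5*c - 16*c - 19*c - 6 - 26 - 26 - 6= 4*c^3 + 28*c^2 - 40*c - 64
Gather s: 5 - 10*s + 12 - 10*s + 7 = 24 - 20*s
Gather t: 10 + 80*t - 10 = 80*t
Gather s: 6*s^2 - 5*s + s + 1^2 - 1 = 6*s^2 - 4*s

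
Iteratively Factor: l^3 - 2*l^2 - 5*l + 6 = (l - 3)*(l^2 + l - 2) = (l - 3)*(l + 2)*(l - 1)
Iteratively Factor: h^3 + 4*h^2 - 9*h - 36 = (h + 4)*(h^2 - 9) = (h + 3)*(h + 4)*(h - 3)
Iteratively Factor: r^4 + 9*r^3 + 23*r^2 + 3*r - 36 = (r + 3)*(r^3 + 6*r^2 + 5*r - 12) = (r + 3)*(r + 4)*(r^2 + 2*r - 3) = (r - 1)*(r + 3)*(r + 4)*(r + 3)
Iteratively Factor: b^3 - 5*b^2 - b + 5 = (b - 1)*(b^2 - 4*b - 5) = (b - 5)*(b - 1)*(b + 1)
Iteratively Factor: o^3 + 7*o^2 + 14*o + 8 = (o + 1)*(o^2 + 6*o + 8) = (o + 1)*(o + 4)*(o + 2)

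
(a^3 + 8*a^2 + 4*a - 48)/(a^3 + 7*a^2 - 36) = (a + 4)/(a + 3)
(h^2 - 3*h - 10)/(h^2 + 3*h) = (h^2 - 3*h - 10)/(h*(h + 3))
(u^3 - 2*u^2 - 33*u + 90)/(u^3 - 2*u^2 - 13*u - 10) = (u^2 + 3*u - 18)/(u^2 + 3*u + 2)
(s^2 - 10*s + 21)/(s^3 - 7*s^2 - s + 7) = (s - 3)/(s^2 - 1)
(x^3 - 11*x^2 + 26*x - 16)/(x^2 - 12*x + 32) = (x^2 - 3*x + 2)/(x - 4)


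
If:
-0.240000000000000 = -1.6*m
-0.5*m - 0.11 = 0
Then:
No Solution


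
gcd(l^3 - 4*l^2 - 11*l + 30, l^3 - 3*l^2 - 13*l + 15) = l^2 - 2*l - 15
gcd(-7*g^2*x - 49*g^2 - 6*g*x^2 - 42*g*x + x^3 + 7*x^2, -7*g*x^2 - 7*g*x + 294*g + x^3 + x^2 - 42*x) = -7*g*x - 49*g + x^2 + 7*x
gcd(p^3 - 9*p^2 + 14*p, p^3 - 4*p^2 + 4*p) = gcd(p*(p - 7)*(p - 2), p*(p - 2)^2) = p^2 - 2*p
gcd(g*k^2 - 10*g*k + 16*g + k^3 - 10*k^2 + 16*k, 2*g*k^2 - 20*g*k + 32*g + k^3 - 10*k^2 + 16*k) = k^2 - 10*k + 16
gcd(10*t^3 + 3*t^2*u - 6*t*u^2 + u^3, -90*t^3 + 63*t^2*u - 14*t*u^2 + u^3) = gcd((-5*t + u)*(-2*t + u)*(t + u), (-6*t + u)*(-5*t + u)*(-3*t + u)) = 5*t - u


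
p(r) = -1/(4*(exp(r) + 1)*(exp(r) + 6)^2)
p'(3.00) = 0.00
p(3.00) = 0.00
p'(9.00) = 0.00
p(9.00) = 0.00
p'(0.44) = 0.00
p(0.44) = -0.00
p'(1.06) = 0.00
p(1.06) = -0.00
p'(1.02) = 0.00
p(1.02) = -0.00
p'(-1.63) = 0.00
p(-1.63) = -0.01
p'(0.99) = 0.00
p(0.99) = -0.00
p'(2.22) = 0.00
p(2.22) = -0.00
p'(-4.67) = 0.00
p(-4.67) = -0.01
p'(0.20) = 0.00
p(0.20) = -0.00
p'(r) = exp(r)/(2*(exp(r) + 1)*(exp(r) + 6)^3) + exp(r)/(4*(exp(r) + 1)^2*(exp(r) + 6)^2)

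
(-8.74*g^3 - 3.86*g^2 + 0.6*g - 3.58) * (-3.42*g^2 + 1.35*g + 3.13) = 29.8908*g^5 + 1.4022*g^4 - 34.6192*g^3 + 0.971800000000002*g^2 - 2.955*g - 11.2054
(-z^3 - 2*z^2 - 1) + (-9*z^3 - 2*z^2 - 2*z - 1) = -10*z^3 - 4*z^2 - 2*z - 2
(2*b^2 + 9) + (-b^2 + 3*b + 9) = b^2 + 3*b + 18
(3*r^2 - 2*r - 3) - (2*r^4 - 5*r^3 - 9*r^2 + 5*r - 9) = -2*r^4 + 5*r^3 + 12*r^2 - 7*r + 6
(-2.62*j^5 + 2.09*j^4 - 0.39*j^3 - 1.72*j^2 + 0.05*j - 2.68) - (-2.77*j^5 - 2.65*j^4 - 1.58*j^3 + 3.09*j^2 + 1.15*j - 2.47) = 0.15*j^5 + 4.74*j^4 + 1.19*j^3 - 4.81*j^2 - 1.1*j - 0.21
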